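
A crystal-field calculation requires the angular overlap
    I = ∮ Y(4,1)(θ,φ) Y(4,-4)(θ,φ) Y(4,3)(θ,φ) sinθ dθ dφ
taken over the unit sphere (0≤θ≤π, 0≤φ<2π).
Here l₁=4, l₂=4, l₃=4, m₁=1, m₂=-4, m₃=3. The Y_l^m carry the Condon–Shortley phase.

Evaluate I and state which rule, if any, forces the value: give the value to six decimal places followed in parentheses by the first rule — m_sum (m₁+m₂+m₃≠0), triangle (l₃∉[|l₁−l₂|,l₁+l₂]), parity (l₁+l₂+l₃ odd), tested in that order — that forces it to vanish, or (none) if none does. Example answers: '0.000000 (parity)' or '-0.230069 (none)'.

Rules hold: Σm=0, L=12 even, 0≤4≤8.
N = 9·9·9 = 729
Δ = 4!·4!·4!/13! = 1/450450
Racah Σ t=0..4: t=0:+1/13824 t=1:−1/216 t=2:+1/64 t=3:−1/216 t=4:+1/13824 = 5/768
⇒ 3j(4 4 4; 0 0 0)² = 18/1001, sgn +1
Racah Σ t=0..0: t=0:+1/3456 = 1/3456
⇒ 3j(4 4 4; 1 -4 3)² = 35/1287, sgn -1
4πI² = N·(3j₀)²·(3jₘ)² = 7290/20449
I = -1·√(0.356497/4π) = -0.16843130
No selection rule forces the value: the integral is nonzero (none).

-0.168431 (none)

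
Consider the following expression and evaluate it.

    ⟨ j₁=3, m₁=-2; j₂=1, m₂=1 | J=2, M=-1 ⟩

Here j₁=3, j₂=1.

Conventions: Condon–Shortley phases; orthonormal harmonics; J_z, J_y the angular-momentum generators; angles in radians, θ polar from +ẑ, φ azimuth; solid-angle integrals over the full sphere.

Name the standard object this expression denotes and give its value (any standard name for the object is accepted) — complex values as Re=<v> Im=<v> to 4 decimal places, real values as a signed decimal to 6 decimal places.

This is a Clebsch–Gordan (vector-coupling) coefficient.
j₁+j₂−J=2  J+j₁−j₂=4  J−j₁+j₂=0  j₁+j₂+J+1=7
(j₁±m₁, j₂±m₂, J±M) = (1,5,2,0,1,3)
P² = 480/7
sum k=2..2:
  [2] +1/12 = 1/12
S = 1/12
C² = P²·S² = 10/21 ; C = +0.690066

Clebsch–Gordan coefficient, +√(10/21) ≈ +0.690066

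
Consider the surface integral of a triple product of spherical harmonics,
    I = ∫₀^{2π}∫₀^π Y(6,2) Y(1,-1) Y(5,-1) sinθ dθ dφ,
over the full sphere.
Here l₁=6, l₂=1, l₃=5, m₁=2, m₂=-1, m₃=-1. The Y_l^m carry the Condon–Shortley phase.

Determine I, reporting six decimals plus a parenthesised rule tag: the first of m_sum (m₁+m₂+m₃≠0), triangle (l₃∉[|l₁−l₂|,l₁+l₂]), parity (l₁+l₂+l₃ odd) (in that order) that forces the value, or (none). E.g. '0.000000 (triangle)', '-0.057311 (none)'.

m-sum 0 ✓  L=12 even ✓  5≤5≤7 ✓
Π(2lᵢ+1) = 13×3×11 = 429
triangle coeff Δ(6,1,5) = 1/858
Σ_t [1,1]: t=1:−1/14400 = -1/14400
(3j)²=6/143 [(6 1 5; 0 0 0)], sign=+1
Σ_t [0,0]: t=0:+1/34560 = 1/34560
(3j)²=14/429 [(6 1 5; 2 -1 -1)], sign=+1
⇒ 4πI² = 84/143
I = (+1)√(84/143/(4π)) = 0.21620548
No selection rule forces the value: the integral is nonzero (none).

0.216205 (none)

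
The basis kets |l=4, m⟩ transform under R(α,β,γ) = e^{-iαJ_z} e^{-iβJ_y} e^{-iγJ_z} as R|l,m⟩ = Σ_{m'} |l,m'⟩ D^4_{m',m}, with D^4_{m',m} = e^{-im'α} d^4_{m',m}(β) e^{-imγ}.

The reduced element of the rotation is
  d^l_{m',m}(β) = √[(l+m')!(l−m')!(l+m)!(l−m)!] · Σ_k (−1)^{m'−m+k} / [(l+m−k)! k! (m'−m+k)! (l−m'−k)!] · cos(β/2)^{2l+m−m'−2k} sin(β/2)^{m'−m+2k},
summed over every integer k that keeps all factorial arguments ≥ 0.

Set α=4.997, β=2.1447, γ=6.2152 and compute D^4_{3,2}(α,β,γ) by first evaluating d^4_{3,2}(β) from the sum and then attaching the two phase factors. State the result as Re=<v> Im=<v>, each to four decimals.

Split into d^4_{3,2}(β=2.1447) × two z-phases.
With c≡cos(β/2)=0.478061 and s≡sin(β/2)=0.878326, N=[5040·1·720·2]^{1/2}=2693.993318
The bounds max(0,m−m')=0 and min(l+m,l−m')=1 give 2 terms
  k=0: (−1)^1·2693.9933/(720)·0.4781^7·0.8783^1 = -0.018755
  k=1: (−1)^2·2693.9933/(240)·0.4781^5·0.8783^3 = +0.189920
d^4_{3,2}(2.1447) = -0.018755 +0.189920 = +0.171166
Attach z-rotation phases: D = e^{-i(3)(4.9970)}·(+0.171166)·e^{-i(2)(6.2152)} = -0.112589-0.128925i

Re=-0.1126 Im=-0.1289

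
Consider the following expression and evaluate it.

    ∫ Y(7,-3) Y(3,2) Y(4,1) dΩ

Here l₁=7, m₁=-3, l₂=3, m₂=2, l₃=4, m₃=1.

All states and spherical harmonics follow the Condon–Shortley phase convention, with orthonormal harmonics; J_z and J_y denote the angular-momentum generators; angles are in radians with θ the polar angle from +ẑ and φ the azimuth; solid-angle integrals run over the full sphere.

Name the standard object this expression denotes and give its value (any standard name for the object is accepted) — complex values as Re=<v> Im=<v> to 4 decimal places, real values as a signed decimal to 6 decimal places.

This is a Gaunt coefficient — the integral of a triple product of spherical harmonics over the sphere.
m-sum 0 ✓  L=14 even ✓  4≤4≤10 ✓
Π(2lᵢ+1) = 15×7×9 = 945
triangle coeff Δ(7,3,4) = 1/45045
Σ_t [3,3]: t=3:−1/20736 = -1/20736
(3j)²=35/1287 [(7 3 4; 0 0 0)], sign=-1
Σ_t [5,5]: t=5:−1/86400 = -1/86400
(3j)²=16/715 [(7 3 4; -3 2 1)], sign=+1
⇒ 4πI² = 11760/20449
I = (-1)√(11760/20449/(4π)) = -0.21392557

Gaunt coefficient, -0.213926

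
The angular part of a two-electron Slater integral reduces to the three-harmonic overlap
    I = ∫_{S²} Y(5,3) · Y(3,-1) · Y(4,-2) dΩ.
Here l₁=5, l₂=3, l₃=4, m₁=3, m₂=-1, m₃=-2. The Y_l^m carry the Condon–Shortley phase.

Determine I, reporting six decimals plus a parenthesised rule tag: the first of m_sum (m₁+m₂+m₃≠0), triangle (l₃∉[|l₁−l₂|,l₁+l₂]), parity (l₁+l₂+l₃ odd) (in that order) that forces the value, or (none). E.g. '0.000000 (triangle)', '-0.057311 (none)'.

Rules hold: Σm=0, L=12 even, 2≤4≤8.
N = 11·7·9 = 693
Δ = 4!·6!·2!/13! = 1/180180
Racah Σ t=1..3: t=1:−1/576 t=2:+1/144 t=3:−1/576 = 1/288
⇒ 3j(5 3 4; 0 0 0)² = 20/1001, sgn +1
Racah Σ t=0..2: t=0:+1/2304 t=1:−1/720 t=2:+1/5760 = -1/1280
⇒ 3j(5 3 4; 3 -1 -2)² = 27/1430, sgn -1
4πI² = N·(3j₀)²·(3jₘ)² = 486/1859
I = -1·√(0.261431/4π) = -0.14423595
No selection rule forces the value: the integral is nonzero (none).

-0.144236 (none)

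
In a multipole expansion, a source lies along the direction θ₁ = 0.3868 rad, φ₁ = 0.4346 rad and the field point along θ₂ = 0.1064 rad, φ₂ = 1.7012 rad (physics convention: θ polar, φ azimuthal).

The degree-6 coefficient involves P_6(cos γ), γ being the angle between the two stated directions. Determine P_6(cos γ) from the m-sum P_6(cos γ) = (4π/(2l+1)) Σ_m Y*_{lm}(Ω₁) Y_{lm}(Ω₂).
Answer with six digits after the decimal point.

0.003922

Addition theorem: P_6(cos γ) = (4π/13) Σ_m Y*_{lm}(Ω₁) Y_{lm}(Ω₂), m = −6…6:
  [-6]  conj(Y_{6,-6})(Ω₁) = -0.001198+0.000708i ; Y_{6,-6}(Ω₂) = -0.000000+0.000000i ; Δ = +0.000000-0.000000i
  [-5]  conj(Y_{6,-5})(Ω₁) = -0.006706+0.009756i ; Y_{6,-5}(Ω₂) = -0.000014-0.000018i ; Δ = +0.000000-0.000000i
  [-4]  conj(Y_{6,-4})(Ω₁) = -0.010166+0.060083i ; Y_{6,-4}(Ω₂) = +0.000389-0.000223i ; Δ = +0.000009+0.000026i
  [-3]  conj(Y_{6,-3})(Ω₁) = +0.054977+0.200991i ; Y_{6,-3}(Ω₂) = +0.002330+0.005648i ; Δ = -0.001007+0.000779i
  [-2]  conj(Y_{6,-2})(Ω₁) = +0.294286+0.348259i ; Y_{6,-2}(Ω₂) = -0.054879+0.014646i ; Δ = -0.021251-0.014802i
  [-1]  conj(Y_{6,-1})(Ω₁) = +0.462845+0.214853i ; Y_{6,-1}(Ω₂) = -0.042983-0.327745i ; Δ = +0.050523-0.160930i
  [+0]  conj(Y_{6,0})(Ω₁) = -0.058343-0.000000i ; Y_{6,0}(Ω₂) = +0.899695+0.000000i ; Δ = -0.052491-0.000000i
  [+1]  conj(Y_{6,1})(Ω₁) = -0.462845+0.214853i ; Y_{6,1}(Ω₂) = +0.042983-0.327745i ; Δ = +0.050523+0.160930i
  [+2]  conj(Y_{6,2})(Ω₁) = +0.294286-0.348259i ; Y_{6,2}(Ω₂) = -0.054879-0.014646i ; Δ = -0.021251+0.014802i
  [+3]  conj(Y_{6,3})(Ω₁) = -0.054977+0.200991i ; Y_{6,3}(Ω₂) = -0.002330+0.005648i ; Δ = -0.001007-0.000779i
  [+4]  conj(Y_{6,4})(Ω₁) = -0.010166-0.060083i ; Y_{6,4}(Ω₂) = +0.000389+0.000223i ; Δ = +0.000009-0.000026i
  [+5]  conj(Y_{6,5})(Ω₁) = +0.006706+0.009756i ; Y_{6,5}(Ω₂) = +0.000014-0.000018i ; Δ = +0.000000+0.000000i
  [+6]  conj(Y_{6,6})(Ω₁) = -0.001198-0.000708i ; Y_{6,6}(Ω₂) = -0.000000-0.000000i ; Δ = +0.000000+0.000000i
Σ over m = +0.004057+0.000000i; ×(4π/13) → +0.003922+0.000000i. Real part: 0.003922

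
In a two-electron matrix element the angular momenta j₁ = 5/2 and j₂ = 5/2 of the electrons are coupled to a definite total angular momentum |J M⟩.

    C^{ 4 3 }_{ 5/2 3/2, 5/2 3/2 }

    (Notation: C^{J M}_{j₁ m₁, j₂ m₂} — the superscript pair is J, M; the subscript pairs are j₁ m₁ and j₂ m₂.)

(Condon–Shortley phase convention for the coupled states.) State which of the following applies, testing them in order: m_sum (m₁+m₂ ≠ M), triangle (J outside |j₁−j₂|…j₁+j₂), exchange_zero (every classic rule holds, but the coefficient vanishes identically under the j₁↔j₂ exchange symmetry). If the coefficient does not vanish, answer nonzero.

exchange_zero

m-sum: m₁+m₂ = 3/2+3/2 = 3, M = 3  ✓
triangle: |j₁−j₂| = 0 ≤ J = 4 ≤ j₁+j₂ = 5  ✓
exchange: j₁=j₂ and m₁=m₂, and (−1)^(j₁+j₂−J) = (−1)^1 = −1 forces ⟨j₁m₁;j₂m₂|JM⟩ = −⟨j₂m₂;j₁m₁|JM⟩ = −⟨j₁m₁;j₂m₂|JM⟩ ⇒ the coefficient vanishes identically
Racah sum check: Σ_k collapses to 0 ⇒ CG = 0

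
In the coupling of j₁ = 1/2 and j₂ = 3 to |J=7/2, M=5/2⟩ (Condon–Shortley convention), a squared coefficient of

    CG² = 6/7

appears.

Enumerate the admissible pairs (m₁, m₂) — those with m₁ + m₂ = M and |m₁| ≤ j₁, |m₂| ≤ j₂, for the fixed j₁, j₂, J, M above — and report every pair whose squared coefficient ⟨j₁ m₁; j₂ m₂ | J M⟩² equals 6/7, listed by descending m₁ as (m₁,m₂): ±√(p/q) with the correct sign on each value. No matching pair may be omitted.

(1/2,2): +√(6/7)

Admissible pairs with m₁+m₂ = M = 5/2: (-1/2,3), (1/2,2)
  (m₁,m₂)=(1/2,2): CG² = 6/7, CG = +√(6/7)   ← matches the target
  (m₁,m₂)=(-1/2,3): CG² = 1/7, CG = +√(1/7)
Pairs with CG² = 6/7: (1/2,2): +√(6/7)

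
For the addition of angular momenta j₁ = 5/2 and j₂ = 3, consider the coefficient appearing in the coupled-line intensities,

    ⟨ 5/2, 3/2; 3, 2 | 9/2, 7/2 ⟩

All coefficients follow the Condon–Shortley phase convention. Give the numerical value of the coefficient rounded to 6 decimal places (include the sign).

-0.100504

j₁+j₂−J=1  J+j₁−j₂=4  J−j₁+j₂=5  j₁+j₂+J+1=11
(j₁±m₁, j₂±m₂, J±M) = (4,1,5,1,8,1)
P² = 921600/11
sum k=0..1:
  [0] +1/720 = 1/720
  [1] −1/576 = -1/576
S = -1/2880
C² = P²·S² = 1/99 ; C = -0.100504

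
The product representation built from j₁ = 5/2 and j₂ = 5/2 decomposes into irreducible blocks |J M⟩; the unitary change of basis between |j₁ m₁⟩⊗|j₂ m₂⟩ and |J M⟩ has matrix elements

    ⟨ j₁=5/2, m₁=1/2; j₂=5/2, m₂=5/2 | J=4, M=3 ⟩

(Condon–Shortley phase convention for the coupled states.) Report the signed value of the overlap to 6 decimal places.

j₁+j₂−J=1  J+j₁−j₂=4  J−j₁+j₂=4  j₁+j₂+J+1=10
(j₁±m₁, j₂±m₂, J±M) = (3,2,5,0,7,1)
P² = 10368
sum k=1..1:
  [1] −1/144 = -1/144
S = -1/144
C² = P²·S² = 1/2 ; C = -0.707107

-0.707107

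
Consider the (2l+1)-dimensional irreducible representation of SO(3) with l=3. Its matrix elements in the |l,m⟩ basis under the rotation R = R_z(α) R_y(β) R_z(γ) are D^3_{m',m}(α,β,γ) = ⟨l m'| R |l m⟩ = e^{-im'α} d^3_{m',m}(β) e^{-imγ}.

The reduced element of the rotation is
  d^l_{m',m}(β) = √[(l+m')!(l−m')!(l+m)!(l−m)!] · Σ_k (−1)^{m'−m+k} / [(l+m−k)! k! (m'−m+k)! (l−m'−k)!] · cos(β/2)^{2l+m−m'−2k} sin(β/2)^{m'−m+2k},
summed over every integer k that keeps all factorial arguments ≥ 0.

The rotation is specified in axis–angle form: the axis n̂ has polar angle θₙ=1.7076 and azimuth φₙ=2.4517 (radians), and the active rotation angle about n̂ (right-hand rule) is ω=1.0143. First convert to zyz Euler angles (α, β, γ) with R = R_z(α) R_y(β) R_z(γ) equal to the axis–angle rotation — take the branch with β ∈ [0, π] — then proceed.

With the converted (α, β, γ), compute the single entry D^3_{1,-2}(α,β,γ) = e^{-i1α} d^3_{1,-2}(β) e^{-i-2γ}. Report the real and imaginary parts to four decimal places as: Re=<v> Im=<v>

Axis–angle → zyz. n̂ = (sinθₙcosφₙ, sinθₙsinφₙ, cosθₙ) = (-0.764108, +0.630508, -0.136377), ω = 1.0143.
R = I cosω + sinω [n̂]ₓ + (1−cosω) n̂n̂ᵀ gives
  R = [+0.803672, -0.111496, +0.584535; -0.343095, +0.715768, +0.608245; -0.486208, -0.689380, +0.536989]
β = atan2(√(R₁₃²+R₂₃²), R₃₃) = 1.003932; α = atan2(R₂₃, R₁₃) mod 2π = 0.805274; γ = atan2(R₃₂, −R₃₁) mod 2π = 5.326652
D^3_{1,-2}(0.8053,1.0039,5.3267) = e^{-i·1·0.8053}·d^3_{1,-2}(1.0039)·e^{-i·-2·5.3267}. Compute d first:
Half-angle: c=0.876638, s=0.481150. N=√(24·2·1·120)=75.894664
The bounds max(0,m−m')=0 and min(l+m,l−m')=1 give 2 terms
  k=0: (−1)^3·75.8947/(12)·0.8766^3·0.4812^3 = -0.474606
  k=1: (−1)^4·75.8947/(24)·0.8766^1·0.4812^5 = +0.071486
d^3_{1,-2}(1.0039) = -0.474606 +0.071486 = -0.403119
Attach z-rotation phases: D = e^{-i(1)(0.8053)}·(-0.403119)·e^{-i(-2)(5.3267)} = +0.367547+0.165572i

Re=0.3675 Im=0.1656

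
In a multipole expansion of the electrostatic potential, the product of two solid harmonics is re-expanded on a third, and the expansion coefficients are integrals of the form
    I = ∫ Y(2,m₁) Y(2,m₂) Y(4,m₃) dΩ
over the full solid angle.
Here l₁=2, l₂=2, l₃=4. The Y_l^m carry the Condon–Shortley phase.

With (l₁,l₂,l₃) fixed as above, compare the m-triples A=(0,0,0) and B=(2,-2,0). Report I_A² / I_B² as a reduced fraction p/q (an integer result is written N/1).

36/1

Shared (l₁,l₂,l₃)=(2,2,4): N and (l;000)² cancel in I_A²/I_B².
A: Δ = 0!·4!·4!/9! = 1/630; Racah Σ t=0..0: t=0:+1/16 = 1/16; ⇒ 3j(2 2 4; 0 0 0)² = 2/35, sgn +1
B: Δ = 0!·4!·4!/9! = 1/630; Racah Σ t=0..0: t=0:+1/576 = 1/576; ⇒ 3j(2 2 4; 2 -2 0)² = 1/630, sgn +1
I_A²/I_B² = (2/35)/(1/630) = 36/1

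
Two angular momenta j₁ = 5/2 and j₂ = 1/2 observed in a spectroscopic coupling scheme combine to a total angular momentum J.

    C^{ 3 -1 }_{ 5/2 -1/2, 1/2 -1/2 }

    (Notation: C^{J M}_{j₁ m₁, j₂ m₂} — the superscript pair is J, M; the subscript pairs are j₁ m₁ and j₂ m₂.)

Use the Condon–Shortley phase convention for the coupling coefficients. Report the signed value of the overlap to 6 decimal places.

√[7·0!5!1!/7! · 2!3!0!1!2!4!] = √(96)
  +(−1)^0/∏(0,0,3,0,2,1)! = 1/12  (running 1/12)
⟨..|..⟩ = √(96)·(1/12) = +0.816497

+0.816497  (= +√(2/3))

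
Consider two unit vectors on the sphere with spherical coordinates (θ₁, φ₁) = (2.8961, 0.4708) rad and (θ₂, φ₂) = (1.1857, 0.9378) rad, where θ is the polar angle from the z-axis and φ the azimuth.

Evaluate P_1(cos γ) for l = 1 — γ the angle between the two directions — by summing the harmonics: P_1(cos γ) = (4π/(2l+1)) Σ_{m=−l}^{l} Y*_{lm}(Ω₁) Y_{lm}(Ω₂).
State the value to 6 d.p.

-0.163268

Term-by-term m-sum for l=1 (normalisation 4π/3 = 4.188790):
  m=-1: (0.07483 + 0.03809j) × (0.18941 - 0.25816j) = 0.02401 - 0.01210j  (running Σ = 0.02401 - 0.01210j)
  m=0: (-0.47395 + 0.00000j) × (0.18354 + 0.00000j) = -0.08699 + 0.00000j  (running Σ = -0.06298 - 0.01210j)
  m=1: (-0.07483 + 0.03809j) × (-0.18941 - 0.25816j) = 0.02401 + 0.01210j  (running Σ = -0.03898 + 0.00000j)
Σ over m = -0.03898 + 0.00000j; ×(4π/3) → -0.16327 + 0.00000j. Real part: -0.163268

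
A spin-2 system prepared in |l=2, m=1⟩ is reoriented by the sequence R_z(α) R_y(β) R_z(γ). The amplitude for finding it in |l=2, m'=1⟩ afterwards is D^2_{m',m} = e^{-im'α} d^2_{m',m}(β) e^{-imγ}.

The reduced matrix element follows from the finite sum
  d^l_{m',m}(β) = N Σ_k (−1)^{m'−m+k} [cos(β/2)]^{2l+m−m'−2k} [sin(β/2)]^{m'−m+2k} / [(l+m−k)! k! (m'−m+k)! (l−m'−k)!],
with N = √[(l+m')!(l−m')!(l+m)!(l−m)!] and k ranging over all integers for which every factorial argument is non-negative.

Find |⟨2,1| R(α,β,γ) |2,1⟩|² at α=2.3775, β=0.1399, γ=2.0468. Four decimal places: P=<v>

Split into d^2_{1,1}(β=0.1399) × two z-phases.
Half-angle: c=0.997554, s=0.069893. N=√(6·1·6·1)=6.000000
k: max(0,(1)−(1))=0 … min(2+(1),2−(1))=1
  k=0: (−1)^0·6.0000/(6)·0.9976^4·0.0699^0 = +0.990254
  k=1: (−1)^1·6.0000/(2)·0.9976^2·0.0699^2 = -0.014583
d^2_{1,1}(0.1399) = +0.990254 -0.014583 = +0.975670
|D^2_{1,1}|² = |d^2_{1,1}(β)|² = (+0.975670)² = 0.951933 (the z-rotation phases have unit modulus)

P=0.9519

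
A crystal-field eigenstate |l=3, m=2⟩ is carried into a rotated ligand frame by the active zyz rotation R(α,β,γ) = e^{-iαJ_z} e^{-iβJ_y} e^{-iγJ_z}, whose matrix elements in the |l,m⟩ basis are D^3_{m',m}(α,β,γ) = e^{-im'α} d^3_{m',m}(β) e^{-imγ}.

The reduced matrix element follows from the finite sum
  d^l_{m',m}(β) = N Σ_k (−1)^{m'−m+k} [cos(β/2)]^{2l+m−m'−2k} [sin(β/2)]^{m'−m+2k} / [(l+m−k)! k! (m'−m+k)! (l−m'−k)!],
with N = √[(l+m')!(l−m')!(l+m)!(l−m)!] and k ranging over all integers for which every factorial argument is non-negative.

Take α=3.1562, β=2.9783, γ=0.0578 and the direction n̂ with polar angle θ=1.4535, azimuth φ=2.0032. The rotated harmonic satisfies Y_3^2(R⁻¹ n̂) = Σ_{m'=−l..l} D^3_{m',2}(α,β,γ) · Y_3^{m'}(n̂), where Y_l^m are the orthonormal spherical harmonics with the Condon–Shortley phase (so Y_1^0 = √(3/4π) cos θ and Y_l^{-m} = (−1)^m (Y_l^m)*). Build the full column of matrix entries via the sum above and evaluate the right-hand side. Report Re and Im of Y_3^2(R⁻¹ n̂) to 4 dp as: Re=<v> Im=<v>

Re=0.0285 Im=-0.0422

Need the full column D^3_{m',2} for m'=−3..3 at α=3.1562, β=2.9783, γ=0.0578.
cos(β/2)=0.081556, sin(β/2)=0.996669
d^3_{-3,2}: single k=5 term ⇒ +0.196464;  D = -0.195959+0.014090i
d^3_{-2,2}: k∈[4..5] ⇒ +0.032816 -0.980178 = -0.947363;  D = -0.943830+0.081736i
d^3_{-1,2}: k∈[3..4] ⇒ +0.003397 -0.253635 = -0.250238;  D = +0.248963-0.025229i
d^3_{0,2}: k∈[2..3] ⇒ +0.000241 -0.035948 = -0.035707;  D = -0.035469+0.004119i
d^3_{1,2}: k∈[1..2] ⇒ +0.000011 -0.003397 = -0.003385;  D = +0.003357-0.000440i
d^3_{2,2}: k∈[0..1] ⇒ +0.000000 -0.000220 = -0.000219;  D = -0.000217+0.000032i
d^3_{3,2}: single k=0 term ⇒ -0.000009;  D = +0.000009-0.000001i
Y_3^{m'}(θ=1.4535,φ=2.0032) and Σ D·Y over m':
  (-0.1960+0.0141i)·(+0.3935+0.1104i)  (-0.9438+0.0817i)·(-0.0765+0.0898i)  (+0.2490-0.0252i)·(+0.1253+0.2715i)  (-0.0355+0.0041i)·(-0.1280+0.0000i)  (+0.0034-0.0004i)·(-0.1253+0.2715i)  (-0.0002+0.0000i)·(-0.0765-0.0898i)  (+0.0000-0.0000i)·(-0.3935+0.1104i)
Y_3^2(R⁻¹ n̂) = +0.028532-0.042192i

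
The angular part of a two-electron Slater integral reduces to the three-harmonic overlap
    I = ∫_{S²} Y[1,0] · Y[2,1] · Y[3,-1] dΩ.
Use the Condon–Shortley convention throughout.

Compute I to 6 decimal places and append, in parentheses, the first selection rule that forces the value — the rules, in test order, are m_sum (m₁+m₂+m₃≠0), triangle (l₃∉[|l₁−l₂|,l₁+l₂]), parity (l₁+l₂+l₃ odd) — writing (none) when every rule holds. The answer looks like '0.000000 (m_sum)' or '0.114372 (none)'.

-0.233597 (none)

m-sum 0 ✓  L=6 even ✓  1≤3≤3 ✓
Π(2lᵢ+1) = 3×5×7 = 105
triangle coeff Δ(1,2,3) = 1/105
Σ_t [0,0]: t=0:+1/4 = 1/4
(3j)²=3/35 [(1 2 3; 0 0 0)], sign=-1
Σ_t [0,0]: t=0:+1/6 = 1/6
(3j)²=8/105 [(1 2 3; 0 1 -1)], sign=+1
⇒ 4πI² = 24/35
I = (-1)√(24/35/(4π)) = -0.23359668
No selection rule forces the value: the integral is nonzero (none).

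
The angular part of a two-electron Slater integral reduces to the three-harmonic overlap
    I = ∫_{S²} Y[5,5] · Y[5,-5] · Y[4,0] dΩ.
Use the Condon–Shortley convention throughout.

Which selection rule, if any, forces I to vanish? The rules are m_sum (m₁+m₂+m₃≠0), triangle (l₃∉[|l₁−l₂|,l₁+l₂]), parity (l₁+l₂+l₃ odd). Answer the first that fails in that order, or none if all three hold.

none

m₁+m₂+m₃ = 5 − 5 + 0 = 0  ✓
triangle: |5−5|=0 ≤ l₃=4 ≤ 5+5=10  ✓
parity: l₁+l₂+l₃ = 14 is even  ✓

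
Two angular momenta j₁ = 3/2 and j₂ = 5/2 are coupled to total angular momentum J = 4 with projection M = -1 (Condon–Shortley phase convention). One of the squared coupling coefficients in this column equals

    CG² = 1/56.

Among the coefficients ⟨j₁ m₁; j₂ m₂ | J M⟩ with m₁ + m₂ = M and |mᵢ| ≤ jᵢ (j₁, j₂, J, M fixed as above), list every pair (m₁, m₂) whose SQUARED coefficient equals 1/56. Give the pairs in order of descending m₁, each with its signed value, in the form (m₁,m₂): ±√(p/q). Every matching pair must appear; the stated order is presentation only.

Admissible pairs with m₁+m₂ = M = -1: (-3/2,1/2), (-1/2,-1/2), (1/2,-3/2), (3/2,-5/2)
  (m₁,m₂)=(3/2,-5/2): CG² = 1/56, CG = +√(1/56)   ← matches the target
  (m₁,m₂)=(1/2,-3/2): CG² = 15/56, CG = +√(15/56)
  (m₁,m₂)=(-1/2,-1/2): CG² = 15/28, CG = +√(15/28)
  (m₁,m₂)=(-3/2,1/2): CG² = 5/28, CG = +√(5/28)
Pairs with CG² = 1/56: (3/2,-5/2): +√(1/56)

(3/2,-5/2): +√(1/56)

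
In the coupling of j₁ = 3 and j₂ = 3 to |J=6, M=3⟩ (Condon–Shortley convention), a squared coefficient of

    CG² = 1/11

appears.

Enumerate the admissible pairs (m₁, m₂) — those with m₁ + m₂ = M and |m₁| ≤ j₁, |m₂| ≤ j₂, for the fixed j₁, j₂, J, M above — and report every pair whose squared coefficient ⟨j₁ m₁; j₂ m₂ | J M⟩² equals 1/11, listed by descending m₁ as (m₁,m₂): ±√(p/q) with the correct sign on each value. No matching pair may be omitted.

(3,0): +√(1/11); (0,3): +√(1/11)

Admissible pairs with m₁+m₂ = M = 3: (0,3), (1,2), (2,1), (3,0)
  (m₁,m₂)=(3,0): CG² = 1/11, CG = +√(1/11)   ← matches the target
  (m₁,m₂)=(2,1): CG² = 9/22, CG = +√(9/22)
  (m₁,m₂)=(1,2): CG² = 9/22, CG = +√(9/22)
  (m₁,m₂)=(0,3): CG² = 1/11, CG = +√(1/11)   ← matches the target
Pairs with CG² = 1/11: (3,0): +√(1/11); (0,3): +√(1/11)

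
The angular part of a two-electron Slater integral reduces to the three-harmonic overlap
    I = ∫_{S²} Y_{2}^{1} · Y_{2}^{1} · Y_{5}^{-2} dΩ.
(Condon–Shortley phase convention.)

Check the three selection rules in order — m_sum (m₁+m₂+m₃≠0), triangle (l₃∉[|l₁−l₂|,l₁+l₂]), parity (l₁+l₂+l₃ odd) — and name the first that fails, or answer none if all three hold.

triangle

Σmᵢ = 0  ✓
l₃∈[|l₁−l₂|,l₁+l₂]=[0,4] required, l₃=5 fails  ✗
Σlᵢ = 9 ⇒ odd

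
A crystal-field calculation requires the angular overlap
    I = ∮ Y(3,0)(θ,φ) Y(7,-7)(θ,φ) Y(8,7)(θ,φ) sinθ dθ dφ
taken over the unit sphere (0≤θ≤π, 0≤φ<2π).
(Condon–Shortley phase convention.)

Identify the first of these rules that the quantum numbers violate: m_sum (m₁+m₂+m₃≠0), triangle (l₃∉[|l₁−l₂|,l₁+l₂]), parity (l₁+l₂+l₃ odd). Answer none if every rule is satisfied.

none

azimuthal sum: 0 − 7 + 7 = 0  ✓
4 ≤ 8 ≤ 10 (triangle on l)  ✓
L = 3 + 7 + 8 = 18 (even)  ✓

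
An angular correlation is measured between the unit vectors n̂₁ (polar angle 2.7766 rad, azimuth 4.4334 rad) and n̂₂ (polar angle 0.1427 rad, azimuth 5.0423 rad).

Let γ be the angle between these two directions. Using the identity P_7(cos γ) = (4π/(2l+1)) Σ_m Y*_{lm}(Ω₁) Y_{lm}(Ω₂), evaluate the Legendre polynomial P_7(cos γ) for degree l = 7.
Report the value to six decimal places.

0.405286

Term-by-term m-sum for l=7 (normalisation 4π/15 = 0.837758):
  m=-7: (0.000343, -0.000138) × (-0.000000, 0.000000) = (-0.000000, 0.000000)  (running Σ = (-0.000000, 0.000000))
  m=-6: (-0.000372, -0.003595) × (0.000006, 0.000014) = (0.000000, -0.000000)  (running Σ = (0.000000, -0.000000))
  m=-5: (-0.021652, -0.003847) × (0.000250, -0.000020) = (-0.000005, -0.000001)  (running Σ = (-0.000005, -0.000001))
  m=-4: (-0.040790, 0.083407) × (0.000719, -0.002803) = (0.000204, 0.000174)  (running Σ = (0.000199, 0.000174))
  m=-3: (0.202850, 0.182938) × (-0.020112, -0.013207) = (-0.001664, -0.006358)  (running Σ = (-0.001465, -0.006185))
  m=-2: (0.440688, -0.275049) × (-0.110127, 0.085439) = (-0.025032, 0.067942)  (running Σ = (-0.026496, 0.061757))
  m=-1: (-0.131404, -0.458716) × (0.163571, 0.477683) = (0.197627, -0.137802)  (running Σ = (0.171131, -0.076044))
  m=0: (0.176374, -0.000000) × (0.802346, 0.000000) = (0.141513, 0.000000)  (running Σ = (0.312644, -0.076044))
  m=1: (0.131404, -0.458716) × (-0.163571, 0.477683) = (0.197627, 0.137802)  (running Σ = (0.510271, 0.061757))
  m=2: (0.440688, 0.275049) × (-0.110127, -0.085439) = (-0.025032, -0.067942)  (running Σ = (0.485239, -0.006185))
  m=3: (-0.202850, 0.182938) × (0.020112, -0.013207) = (-0.001664, 0.006358)  (running Σ = (0.483576, 0.000174))
  m=4: (-0.040790, -0.083407) × (0.000719, 0.002803) = (0.000204, -0.000174)  (running Σ = (0.483780, -0.000001))
  m=5: (0.021652, -0.003847) × (-0.000250, -0.000020) = (-0.000005, 0.000001)  (running Σ = (0.483775, -0.000000))
  m=6: (-0.000372, 0.003595) × (0.000006, -0.000014) = (0.000000, 0.000000)  (running Σ = (0.483775, 0.000000))
  m=7: (-0.000343, -0.000138) × (0.000000, 0.000000) = (-0.000000, -0.000000)  (running Σ = (0.483775, 0.000000))
Accumulated sum (0.483775, 0.000000); after 4π/(2l+1) scaling, (0.405286, 0.000000) ⇒ P_7 = 0.405286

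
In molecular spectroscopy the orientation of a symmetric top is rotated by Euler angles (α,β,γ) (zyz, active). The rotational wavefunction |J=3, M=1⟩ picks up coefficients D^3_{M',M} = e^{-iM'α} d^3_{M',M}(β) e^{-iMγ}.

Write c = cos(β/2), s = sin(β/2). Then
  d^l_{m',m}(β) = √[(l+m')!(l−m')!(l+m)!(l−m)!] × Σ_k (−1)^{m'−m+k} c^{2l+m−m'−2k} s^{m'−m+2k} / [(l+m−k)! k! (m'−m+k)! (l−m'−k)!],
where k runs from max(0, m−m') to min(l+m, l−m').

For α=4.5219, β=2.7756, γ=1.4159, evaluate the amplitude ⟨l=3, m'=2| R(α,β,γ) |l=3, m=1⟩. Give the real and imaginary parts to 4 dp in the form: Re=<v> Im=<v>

D^3_{2,1}(4.5219,2.7756,1.4159) = e^{-i·2·4.5219}·d^3_{2,1}(2.7756)·e^{-i·1·1.4159}. Compute d first:
Half-angle: c=0.181977, s=0.983303. N=√(120·1·24·2)=75.894664
k∈{0,1} keeps every argument non-negative
  k=0: (−1)^1·75.8947/(24)·0.1820^5·0.9833^1 = -0.000621
  k=1: (−1)^2·75.8947/(12)·0.1820^3·0.9833^3 = +0.036236
d^3_{2,1}(2.7756) = -0.000621 +0.036236 = +0.035615
Attach z-rotation phases: D = e^{-i(2)(4.5219)}·(+0.035615)·e^{-i(1)(1.4159)} = -0.018185+0.030623i

Re=-0.0182 Im=0.0306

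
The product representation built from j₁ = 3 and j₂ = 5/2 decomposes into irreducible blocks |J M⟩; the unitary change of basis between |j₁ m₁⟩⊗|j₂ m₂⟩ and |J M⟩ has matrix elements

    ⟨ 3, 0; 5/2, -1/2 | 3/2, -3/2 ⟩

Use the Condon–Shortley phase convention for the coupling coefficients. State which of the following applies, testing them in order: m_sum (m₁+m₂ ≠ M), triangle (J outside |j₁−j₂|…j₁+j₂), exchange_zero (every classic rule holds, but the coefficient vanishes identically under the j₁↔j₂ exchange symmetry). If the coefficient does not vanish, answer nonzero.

m_sum

m-sum: m₁+m₂ = 0+(-1/2) = -1/2, M = -3/2  ✗ ⇒ coefficient is 0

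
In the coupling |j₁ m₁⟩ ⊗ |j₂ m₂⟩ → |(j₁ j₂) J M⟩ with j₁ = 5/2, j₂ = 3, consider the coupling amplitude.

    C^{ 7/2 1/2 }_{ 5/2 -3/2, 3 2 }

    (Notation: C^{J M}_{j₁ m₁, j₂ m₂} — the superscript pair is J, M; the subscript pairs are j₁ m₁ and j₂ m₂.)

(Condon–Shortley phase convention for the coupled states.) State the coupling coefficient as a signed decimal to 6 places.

+0.563436  (= +√(20/63))

√[8·2!3!4!/10! · 1!4!5!1!4!3!] = √(9216/35)
  +(−1)^1/∏(1,1,3,4,0,0)! = -1/144  (running -1/144)
  +(−1)^2/∏(2,0,2,3,1,1)! = 1/24  (running 5/144)
⟨..|..⟩ = √(9216/35)·(5/144) = +0.563436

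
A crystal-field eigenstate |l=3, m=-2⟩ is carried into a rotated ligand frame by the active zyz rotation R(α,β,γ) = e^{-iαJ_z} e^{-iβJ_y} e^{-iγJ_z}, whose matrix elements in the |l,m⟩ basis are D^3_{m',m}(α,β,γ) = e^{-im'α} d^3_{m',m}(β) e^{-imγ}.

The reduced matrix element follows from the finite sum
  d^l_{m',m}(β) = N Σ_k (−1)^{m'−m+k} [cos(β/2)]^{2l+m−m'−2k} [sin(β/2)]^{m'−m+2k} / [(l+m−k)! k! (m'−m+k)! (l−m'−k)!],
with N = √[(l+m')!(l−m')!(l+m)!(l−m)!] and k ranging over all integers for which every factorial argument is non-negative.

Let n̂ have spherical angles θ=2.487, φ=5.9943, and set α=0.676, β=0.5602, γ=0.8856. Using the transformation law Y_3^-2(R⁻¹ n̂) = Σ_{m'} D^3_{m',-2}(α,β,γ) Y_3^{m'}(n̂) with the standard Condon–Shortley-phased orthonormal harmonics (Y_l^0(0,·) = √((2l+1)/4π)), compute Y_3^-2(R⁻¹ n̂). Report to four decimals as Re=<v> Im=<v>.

Re=0.3757 Im=-0.0565

Need the full column D^3_{m',-2} for m'=−3..3 at α=0.6760, β=0.5602, γ=0.8856.
cos(β/2)=0.961028, sin(β/2)=0.276452
d^3_{-3,-2}: single k=1 term ⇒ +0.555104;  D = -0.439341-0.339294i
d^3_{-2,-2}: k∈[0..1] ⇒ +0.787799 -0.325951 = +0.461848;  D = -0.461770+0.008494i
d^3_{-1,-2}: k∈[0..1] ⇒ -0.716637 +0.118603 = -0.598034;  D = +0.459555-0.382693i
d^3_{0,-2}: k∈[0..1] ⇒ +0.357062 -0.029547 = +0.327515;  D = -0.065197+0.320960i
d^3_{1,-2}: k∈[0..1] ⇒ -0.118603 +0.004907 = -0.113696;  D = -0.052058-0.101078i
d^3_{2,-2}: k∈[0..1] ⇒ +0.026972 -0.000446 = +0.026526;  D = +0.024229+0.010797i
d^3_{3,-2}: single k=0 term ⇒ -0.003801;  D = -0.003676+0.000965i
Y_3^{m'}(θ=2.487,φ=5.9943) and Σ D·Y over m':
  (-0.4393-0.3393i)·(+0.0610+0.0718i)  (-0.4618+0.0085i)·(-0.2517-0.1641i)  (+0.4596-0.3827i)·(+0.4049+0.1203i)  (-0.0652+0.3210i)·(-0.0434+0.0000i)  (-0.0521-0.1011i)·(-0.4049+0.1203i)  (+0.0242+0.0108i)·(-0.2517+0.1641i)  (-0.0037+0.0010i)·(-0.0610+0.0718i)
Y_3^-2(R⁻¹ n̂) = +0.375670-0.056536i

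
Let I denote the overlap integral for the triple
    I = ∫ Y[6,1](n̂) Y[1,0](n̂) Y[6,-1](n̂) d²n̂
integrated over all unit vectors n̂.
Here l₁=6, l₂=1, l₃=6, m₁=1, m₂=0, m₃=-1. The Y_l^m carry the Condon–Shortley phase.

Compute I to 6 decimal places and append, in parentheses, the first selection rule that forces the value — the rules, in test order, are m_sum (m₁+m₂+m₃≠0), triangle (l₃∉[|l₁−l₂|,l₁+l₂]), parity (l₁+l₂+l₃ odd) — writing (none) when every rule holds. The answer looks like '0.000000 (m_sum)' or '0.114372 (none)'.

L=13 odd ⇒ parity kills the (l;000) factor ⇒ I = 0

0.000000 (parity)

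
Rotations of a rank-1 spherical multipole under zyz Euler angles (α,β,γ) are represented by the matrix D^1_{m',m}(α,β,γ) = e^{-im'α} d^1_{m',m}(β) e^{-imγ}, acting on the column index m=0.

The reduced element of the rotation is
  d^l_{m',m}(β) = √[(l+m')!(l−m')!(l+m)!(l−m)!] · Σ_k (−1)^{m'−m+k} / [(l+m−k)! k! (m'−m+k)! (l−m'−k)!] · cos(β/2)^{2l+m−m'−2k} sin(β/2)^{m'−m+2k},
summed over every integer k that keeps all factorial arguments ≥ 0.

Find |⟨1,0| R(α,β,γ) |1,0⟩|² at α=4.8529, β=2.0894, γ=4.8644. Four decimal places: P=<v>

P=0.2457

Split into d^1_{0,0}(β=2.0894) × two z-phases.
Half-angle: c=0.502161, s=0.864774. N=√(1·1·1·1)=1.000000
Admissible k: 0..1 (factorial args all ≥0)
  k=0: (−1)^0·1.0000/(1)·0.5022^2·0.8648^0 = +0.252166
  k=1: (−1)^1·1.0000/(1)·0.5022^0·0.8648^2 = -0.747834
d^1_{0,0}(2.0894) = +0.252166 -0.747834 = -0.495668
|D^1_{0,0}|² = |d^1_{0,0}(β)|² = (-0.495668)² = 0.245687 (the z-rotation phases have unit modulus)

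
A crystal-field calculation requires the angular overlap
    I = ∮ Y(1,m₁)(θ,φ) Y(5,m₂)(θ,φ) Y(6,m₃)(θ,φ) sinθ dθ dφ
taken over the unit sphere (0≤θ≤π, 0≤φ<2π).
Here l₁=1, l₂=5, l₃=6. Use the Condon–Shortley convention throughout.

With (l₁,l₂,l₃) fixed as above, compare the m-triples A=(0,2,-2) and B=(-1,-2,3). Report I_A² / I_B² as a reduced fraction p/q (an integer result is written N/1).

Shared (l₁,l₂,l₃)=(1,5,6): N and (l;000)² cancel in I_A²/I_B².
A: Δ = 0!·2!·10!/13! = 1/858; Racah Σ t=0..0: t=0:+1/30240 = 1/30240; ⇒ 3j(1 5 6; 0 2 -2)² = 16/429, sgn +1
B: Δ = 0!·2!·10!/13! = 1/858; Racah Σ t=0..0: t=0:+1/60480 = 1/60480; ⇒ 3j(1 5 6; -1 -2 3)² = 6/143, sgn -1
I_A²/I_B² = (16/429)/(6/143) = 8/9

8/9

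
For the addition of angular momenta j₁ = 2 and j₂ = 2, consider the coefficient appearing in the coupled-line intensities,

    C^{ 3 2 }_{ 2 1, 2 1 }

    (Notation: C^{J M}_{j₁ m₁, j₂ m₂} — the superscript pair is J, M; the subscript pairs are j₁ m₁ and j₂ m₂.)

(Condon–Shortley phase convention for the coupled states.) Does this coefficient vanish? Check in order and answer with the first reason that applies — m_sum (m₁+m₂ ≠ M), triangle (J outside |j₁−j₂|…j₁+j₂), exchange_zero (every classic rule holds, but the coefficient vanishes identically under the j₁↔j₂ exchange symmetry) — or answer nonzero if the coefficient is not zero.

exchange_zero

m-sum: m₁+m₂ = 1+1 = 2, M = 2  ✓
triangle: |j₁−j₂| = 0 ≤ J = 3 ≤ j₁+j₂ = 4  ✓
exchange: j₁=j₂ and m₁=m₂, and (−1)^(j₁+j₂−J) = (−1)^1 = −1 forces ⟨j₁m₁;j₂m₂|JM⟩ = −⟨j₂m₂;j₁m₁|JM⟩ = −⟨j₁m₁;j₂m₂|JM⟩ ⇒ the coefficient vanishes identically
Racah sum check: Σ_k collapses to 0 ⇒ CG = 0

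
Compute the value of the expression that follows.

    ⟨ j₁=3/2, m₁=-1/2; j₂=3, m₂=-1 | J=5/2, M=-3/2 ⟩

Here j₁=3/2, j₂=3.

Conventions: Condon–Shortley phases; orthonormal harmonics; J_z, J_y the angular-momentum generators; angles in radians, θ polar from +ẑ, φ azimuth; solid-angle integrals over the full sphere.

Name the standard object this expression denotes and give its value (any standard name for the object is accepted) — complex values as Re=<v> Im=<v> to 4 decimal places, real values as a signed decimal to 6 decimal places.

Clebsch–Gordan coefficient, −√(7/20) ≈ -0.591608

This is a Clebsch–Gordan (vector-coupling) coefficient.
j₁+j₂−J=2  J+j₁−j₂=1  J−j₁+j₂=4  j₁+j₂+J+1=8
(j₁±m₁, j₂±m₂, J±M) = (1,2,2,4,1,4)
P² = 576/35
sum k=1..2:
  [1] −1/6 = -1/6
  [2] +1/48 = 1/48
S = -7/48
C² = P²·S² = 7/20 ; C = -0.591608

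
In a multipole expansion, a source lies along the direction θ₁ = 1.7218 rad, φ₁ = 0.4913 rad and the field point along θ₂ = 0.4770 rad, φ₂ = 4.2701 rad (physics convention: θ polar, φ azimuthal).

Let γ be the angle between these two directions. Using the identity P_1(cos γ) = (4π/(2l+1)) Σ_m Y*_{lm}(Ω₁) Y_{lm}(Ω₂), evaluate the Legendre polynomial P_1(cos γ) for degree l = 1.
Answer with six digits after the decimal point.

Summing Y*_{l m}(θ₁,φ₁)·Y_{l m}(θ₂,φ₂) over m ∈ [−1, 1]; prefactor 4π/(2·1+1) = 4.188790:
  term(m=-1) = (-0.043547, 0.032234)   from Y*(Ω₁)=(0.301163, 0.161140), Y(Ω₂)=(-0.067892, 0.143358)
  term(m=+0) = (-0.031904, -0.000000)   from Y*(Ω₁)=(-0.073501, -0.000000), Y(Ω₂)=(0.434063, 0.000000)
  term(m=+1) = (-0.043547, -0.032234)   from Y*(Ω₁)=(-0.301163, 0.161140), Y(Ω₂)=(0.067892, 0.143358)
Accumulated sum (-0.118998, 0.000000); after 4π/(2l+1) scaling, (-0.498459, 0.000000) ⇒ P_1 = -0.498459

-0.498459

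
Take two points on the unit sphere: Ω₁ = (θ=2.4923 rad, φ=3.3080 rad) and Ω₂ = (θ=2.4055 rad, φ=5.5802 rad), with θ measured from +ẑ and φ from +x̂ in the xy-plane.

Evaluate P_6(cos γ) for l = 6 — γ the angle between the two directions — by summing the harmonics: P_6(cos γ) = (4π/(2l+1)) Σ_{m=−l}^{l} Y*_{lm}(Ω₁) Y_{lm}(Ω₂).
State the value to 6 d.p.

Expand P_6 via completeness: Σ_{m} conj(Y_{6,m}) at Ω₁ times Y_{6,m} at Ω₂ —
  term(m=-6) = 0.00050 - 0.00091j   from Y*(Ω₁)=0.01278 + 0.01984j, Y(Ω₂)=-0.02100 - 0.03895j
  term(m=-5) = 0.00651 + 0.01702j   from Y*(Ω₁)=0.07252 + 0.07963j, Y(Ω₂)=0.15754 + 0.06171j
  term(m=-4) = -0.09837 - 0.03435j   from Y*(Ω₁)=0.22422 + 0.17605j, Y(Ω₂)=-0.34581 + 0.11831j
  term(m=-3) = 0.17459 - 0.10310j   from Y*(Ω₁)=0.40060 + 0.21844j, Y(Ω₂)=0.22776 - 0.38156j
  term(m=-2) = -0.00894 + 0.05271j   from Y*(Ω₁)=0.32216 + 0.11136j, Y(Ω₂)=0.02574 + 0.15472j
  term(m=-1) = -0.02998 - 0.03549j   from Y*(Ω₁)=-0.14681 - 0.02466j, Y(Ω₂)=0.23808 + 0.20175j
  term(m=+0) = 0.10198 + 0.00000j   from Y*(Ω₁)=-0.39317 + 0.00000j, Y(Ω₂)=-0.25937 + 0.00000j
  term(m=+1) = -0.02998 + 0.03549j   from Y*(Ω₁)=0.14681 - 0.02466j, Y(Ω₂)=-0.23808 + 0.20175j
  term(m=+2) = -0.00894 - 0.05271j   from Y*(Ω₁)=0.32216 - 0.11136j, Y(Ω₂)=0.02574 - 0.15472j
  term(m=+3) = 0.17459 + 0.10310j   from Y*(Ω₁)=-0.40060 + 0.21844j, Y(Ω₂)=-0.22776 - 0.38156j
  term(m=+4) = -0.09837 + 0.03435j   from Y*(Ω₁)=0.22422 - 0.17605j, Y(Ω₂)=-0.34581 - 0.11831j
  term(m=+5) = 0.00651 - 0.01702j   from Y*(Ω₁)=-0.07252 + 0.07963j, Y(Ω₂)=-0.15754 + 0.06171j
  term(m=+6) = 0.00050 + 0.00091j   from Y*(Ω₁)=0.01278 - 0.01984j, Y(Ω₂)=-0.02100 + 0.03895j
Σ over m = 0.19062 + 0.00000j; ×(4π/13) → 0.18426 + 0.00000j. Real part: 0.184262

0.184262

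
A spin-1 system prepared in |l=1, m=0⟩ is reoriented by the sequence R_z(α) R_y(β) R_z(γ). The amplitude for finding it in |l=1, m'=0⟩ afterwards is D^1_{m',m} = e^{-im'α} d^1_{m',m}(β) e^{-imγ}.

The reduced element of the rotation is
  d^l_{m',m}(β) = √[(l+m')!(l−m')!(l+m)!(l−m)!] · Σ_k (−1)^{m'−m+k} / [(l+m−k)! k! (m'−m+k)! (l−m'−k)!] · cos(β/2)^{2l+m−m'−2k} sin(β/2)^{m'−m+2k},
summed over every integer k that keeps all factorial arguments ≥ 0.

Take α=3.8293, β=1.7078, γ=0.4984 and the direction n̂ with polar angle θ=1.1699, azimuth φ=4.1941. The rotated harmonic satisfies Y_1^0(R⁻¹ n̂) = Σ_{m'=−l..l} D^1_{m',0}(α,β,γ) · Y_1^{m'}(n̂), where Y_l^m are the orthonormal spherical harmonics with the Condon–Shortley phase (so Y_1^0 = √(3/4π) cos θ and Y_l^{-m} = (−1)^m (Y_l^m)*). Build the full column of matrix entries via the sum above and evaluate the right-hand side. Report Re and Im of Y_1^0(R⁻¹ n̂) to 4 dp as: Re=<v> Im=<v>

Need the full column D^1_{m',0} for m'=−1..1 at α=3.8293, β=1.7078, γ=0.4984.
cos(β/2)=0.657048, sin(β/2)=0.753849
d^1_{-1,0}: single k=1 term ⇒ +0.700481;  D = -0.541264-0.444642i
d^1_{0,0}: k∈[0..1] ⇒ +0.431712 -0.568288 = -0.136575;  D = -0.136575+0.000000i
d^1_{1,0}: single k=0 term ⇒ -0.700481;  D = +0.541264-0.444642i
Y_1^{m'}(θ=1.1699,φ=4.1941) and Σ D·Y over m':
  (-0.5413-0.4446i)·(-0.1576+0.2763i)  (-0.1366+0.0000i)·(+0.1907+0.0000i)  (+0.5413-0.4446i)·(+0.1576+0.2763i)
Y_1^0(R⁻¹ n̂) = +0.390280+0.000000i

Re=0.3903 Im=0.0000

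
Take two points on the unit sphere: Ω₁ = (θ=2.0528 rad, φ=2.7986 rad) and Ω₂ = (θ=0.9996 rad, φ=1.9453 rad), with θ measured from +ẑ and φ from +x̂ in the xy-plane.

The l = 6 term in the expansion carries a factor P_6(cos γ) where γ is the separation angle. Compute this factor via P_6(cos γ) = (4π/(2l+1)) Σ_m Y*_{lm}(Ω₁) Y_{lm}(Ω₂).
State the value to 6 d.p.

0.001855

Term-by-term m-sum for l=6 (normalisation 4π/13 = 0.966644):
  m=-6: Y*=-0.10944 - 0.20659j  Y=0.10717 + 0.13355j  product 0.01586 - 0.03676j
  m=-5: Y*=-0.06087 - 0.41930j  Y=-0.36398 + 0.11328j  product 0.06965 + 0.14572j
  m=-4: Y*=0.05924 - 0.29400j  Y=0.02878 - 0.39480j  product -0.11437 - 0.03185j
  m=-3: Y*=-0.06893 + 0.11451j  Y=0.04068 + 0.01951j  product -0.00504 + 0.00331j
  m=-2: Y*=-0.26596 + 0.21772j  Y=0.24341 - 0.22631j  product -0.01547 + 0.11318j
  m=-1: Y*=0.01231 - 0.00440j  Y=0.06507 + 0.16556j  product 0.00153 + 0.00175j
  m=+0: Y*=0.33753 + 0.00000j  Y=0.28907 + 0.00000j  product 0.09757 + 0.00000j
  m=+1: Y*=-0.01231 - 0.00440j  Y=-0.06507 + 0.16556j  product 0.00153 - 0.00175j
  m=+2: Y*=-0.26596 - 0.21772j  Y=0.24341 + 0.22631j  product -0.01547 - 0.11318j
  m=+3: Y*=0.06893 + 0.11451j  Y=-0.04068 + 0.01951j  product -0.00504 - 0.00331j
  m=+4: Y*=0.05924 + 0.29400j  Y=0.02878 + 0.39480j  product -0.11437 + 0.03185j
  m=+5: Y*=0.06087 - 0.41930j  Y=0.36398 + 0.11328j  product 0.06965 - 0.14572j
  m=+6: Y*=-0.10944 + 0.20659j  Y=0.10717 - 0.13355j  product 0.01586 + 0.03676j
Σ over m = 0.00192 + 0.00000j; ×(4π/13) → 0.00186 + 0.00000j. Real part: 0.001855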